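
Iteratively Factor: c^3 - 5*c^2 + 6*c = (c - 3)*(c^2 - 2*c) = (c - 3)*(c - 2)*(c)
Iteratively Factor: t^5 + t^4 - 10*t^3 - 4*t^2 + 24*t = (t - 2)*(t^4 + 3*t^3 - 4*t^2 - 12*t) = (t - 2)^2*(t^3 + 5*t^2 + 6*t) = (t - 2)^2*(t + 2)*(t^2 + 3*t) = t*(t - 2)^2*(t + 2)*(t + 3)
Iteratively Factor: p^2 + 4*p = (p + 4)*(p)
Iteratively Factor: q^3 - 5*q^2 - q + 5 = (q + 1)*(q^2 - 6*q + 5) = (q - 5)*(q + 1)*(q - 1)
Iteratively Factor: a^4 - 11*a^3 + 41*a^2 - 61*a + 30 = (a - 3)*(a^3 - 8*a^2 + 17*a - 10) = (a - 5)*(a - 3)*(a^2 - 3*a + 2) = (a - 5)*(a - 3)*(a - 1)*(a - 2)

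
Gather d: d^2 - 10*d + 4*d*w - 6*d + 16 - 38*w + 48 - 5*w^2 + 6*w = d^2 + d*(4*w - 16) - 5*w^2 - 32*w + 64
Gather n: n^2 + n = n^2 + n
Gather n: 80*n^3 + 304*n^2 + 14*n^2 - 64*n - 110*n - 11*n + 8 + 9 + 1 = 80*n^3 + 318*n^2 - 185*n + 18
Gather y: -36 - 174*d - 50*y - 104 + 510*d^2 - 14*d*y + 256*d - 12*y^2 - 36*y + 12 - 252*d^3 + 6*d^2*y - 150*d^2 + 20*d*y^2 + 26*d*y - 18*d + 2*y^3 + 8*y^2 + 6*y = -252*d^3 + 360*d^2 + 64*d + 2*y^3 + y^2*(20*d - 4) + y*(6*d^2 + 12*d - 80) - 128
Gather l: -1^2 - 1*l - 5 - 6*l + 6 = -7*l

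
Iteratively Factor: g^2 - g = (g)*(g - 1)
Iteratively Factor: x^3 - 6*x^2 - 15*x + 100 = (x - 5)*(x^2 - x - 20) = (x - 5)^2*(x + 4)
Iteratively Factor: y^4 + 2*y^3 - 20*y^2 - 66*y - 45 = (y + 3)*(y^3 - y^2 - 17*y - 15) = (y + 1)*(y + 3)*(y^2 - 2*y - 15) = (y + 1)*(y + 3)^2*(y - 5)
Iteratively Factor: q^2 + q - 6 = (q + 3)*(q - 2)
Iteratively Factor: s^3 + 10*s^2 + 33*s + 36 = (s + 4)*(s^2 + 6*s + 9) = (s + 3)*(s + 4)*(s + 3)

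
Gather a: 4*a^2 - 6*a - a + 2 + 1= 4*a^2 - 7*a + 3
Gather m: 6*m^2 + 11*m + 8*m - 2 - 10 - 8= 6*m^2 + 19*m - 20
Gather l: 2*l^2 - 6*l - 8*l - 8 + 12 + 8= 2*l^2 - 14*l + 12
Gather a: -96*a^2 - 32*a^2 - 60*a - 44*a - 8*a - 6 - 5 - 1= -128*a^2 - 112*a - 12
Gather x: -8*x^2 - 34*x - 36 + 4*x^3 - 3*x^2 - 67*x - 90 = 4*x^3 - 11*x^2 - 101*x - 126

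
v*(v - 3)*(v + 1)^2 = v^4 - v^3 - 5*v^2 - 3*v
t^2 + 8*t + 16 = (t + 4)^2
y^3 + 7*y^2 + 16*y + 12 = (y + 2)^2*(y + 3)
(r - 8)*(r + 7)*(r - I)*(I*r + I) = I*r^4 + r^3 - 57*I*r^2 - 57*r - 56*I*r - 56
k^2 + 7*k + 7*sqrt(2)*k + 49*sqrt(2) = (k + 7)*(k + 7*sqrt(2))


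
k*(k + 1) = k^2 + k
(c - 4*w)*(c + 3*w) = c^2 - c*w - 12*w^2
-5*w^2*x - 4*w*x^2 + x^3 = x*(-5*w + x)*(w + x)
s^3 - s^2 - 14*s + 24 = (s - 3)*(s - 2)*(s + 4)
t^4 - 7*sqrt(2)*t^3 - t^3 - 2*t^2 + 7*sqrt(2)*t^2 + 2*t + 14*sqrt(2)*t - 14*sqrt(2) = (t - 1)*(t - 7*sqrt(2))*(t - sqrt(2))*(t + sqrt(2))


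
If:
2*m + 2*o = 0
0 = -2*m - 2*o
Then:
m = -o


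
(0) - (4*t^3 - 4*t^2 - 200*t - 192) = -4*t^3 + 4*t^2 + 200*t + 192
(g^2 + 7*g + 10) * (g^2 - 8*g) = g^4 - g^3 - 46*g^2 - 80*g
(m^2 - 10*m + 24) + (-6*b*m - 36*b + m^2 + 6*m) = -6*b*m - 36*b + 2*m^2 - 4*m + 24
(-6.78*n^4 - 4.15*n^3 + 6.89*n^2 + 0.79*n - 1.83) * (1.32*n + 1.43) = -8.9496*n^5 - 15.1734*n^4 + 3.1603*n^3 + 10.8955*n^2 - 1.2859*n - 2.6169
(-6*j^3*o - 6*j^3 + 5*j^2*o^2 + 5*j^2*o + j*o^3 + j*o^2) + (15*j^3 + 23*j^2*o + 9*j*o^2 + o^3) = -6*j^3*o + 9*j^3 + 5*j^2*o^2 + 28*j^2*o + j*o^3 + 10*j*o^2 + o^3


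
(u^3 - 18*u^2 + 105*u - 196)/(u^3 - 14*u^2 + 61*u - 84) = (u - 7)/(u - 3)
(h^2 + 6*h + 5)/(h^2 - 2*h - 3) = (h + 5)/(h - 3)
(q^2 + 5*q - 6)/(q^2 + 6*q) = (q - 1)/q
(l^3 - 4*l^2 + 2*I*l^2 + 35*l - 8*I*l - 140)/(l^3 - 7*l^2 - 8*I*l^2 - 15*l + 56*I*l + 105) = (l^2 + l*(-4 + 7*I) - 28*I)/(l^2 - l*(7 + 3*I) + 21*I)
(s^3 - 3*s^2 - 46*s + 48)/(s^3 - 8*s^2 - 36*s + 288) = (s - 1)/(s - 6)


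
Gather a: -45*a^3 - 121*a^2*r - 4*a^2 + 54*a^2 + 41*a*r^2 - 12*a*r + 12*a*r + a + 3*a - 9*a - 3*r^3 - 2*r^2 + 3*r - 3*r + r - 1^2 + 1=-45*a^3 + a^2*(50 - 121*r) + a*(41*r^2 - 5) - 3*r^3 - 2*r^2 + r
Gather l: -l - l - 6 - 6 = -2*l - 12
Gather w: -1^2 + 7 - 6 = 0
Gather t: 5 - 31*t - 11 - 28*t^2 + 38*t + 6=-28*t^2 + 7*t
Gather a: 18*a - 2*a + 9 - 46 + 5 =16*a - 32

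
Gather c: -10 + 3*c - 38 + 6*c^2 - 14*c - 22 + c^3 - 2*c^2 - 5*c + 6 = c^3 + 4*c^2 - 16*c - 64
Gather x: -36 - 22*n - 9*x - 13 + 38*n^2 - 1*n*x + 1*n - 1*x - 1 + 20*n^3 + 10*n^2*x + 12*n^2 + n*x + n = 20*n^3 + 50*n^2 - 20*n + x*(10*n^2 - 10) - 50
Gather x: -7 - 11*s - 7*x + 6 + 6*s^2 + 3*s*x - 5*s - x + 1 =6*s^2 - 16*s + x*(3*s - 8)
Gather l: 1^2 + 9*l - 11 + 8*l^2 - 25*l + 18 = 8*l^2 - 16*l + 8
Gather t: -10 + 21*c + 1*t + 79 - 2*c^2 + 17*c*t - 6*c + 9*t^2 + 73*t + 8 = -2*c^2 + 15*c + 9*t^2 + t*(17*c + 74) + 77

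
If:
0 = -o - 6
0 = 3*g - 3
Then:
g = 1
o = -6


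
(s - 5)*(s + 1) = s^2 - 4*s - 5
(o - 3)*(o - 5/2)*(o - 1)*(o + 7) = o^4 + o^3/2 - 65*o^2/2 + 167*o/2 - 105/2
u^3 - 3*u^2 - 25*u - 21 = (u - 7)*(u + 1)*(u + 3)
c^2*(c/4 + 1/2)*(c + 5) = c^4/4 + 7*c^3/4 + 5*c^2/2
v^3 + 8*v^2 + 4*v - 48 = (v - 2)*(v + 4)*(v + 6)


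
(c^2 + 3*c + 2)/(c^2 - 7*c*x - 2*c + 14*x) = (c^2 + 3*c + 2)/(c^2 - 7*c*x - 2*c + 14*x)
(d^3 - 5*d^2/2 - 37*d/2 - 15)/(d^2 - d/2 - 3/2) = (2*d^2 - 7*d - 30)/(2*d - 3)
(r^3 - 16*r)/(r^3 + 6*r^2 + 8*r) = (r - 4)/(r + 2)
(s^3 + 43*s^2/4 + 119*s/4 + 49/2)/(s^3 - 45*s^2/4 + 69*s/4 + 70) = (s^2 + 9*s + 14)/(s^2 - 13*s + 40)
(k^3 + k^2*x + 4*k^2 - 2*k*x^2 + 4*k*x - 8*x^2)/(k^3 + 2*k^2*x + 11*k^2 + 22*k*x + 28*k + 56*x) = (k - x)/(k + 7)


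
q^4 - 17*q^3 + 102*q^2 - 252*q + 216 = (q - 6)^2*(q - 3)*(q - 2)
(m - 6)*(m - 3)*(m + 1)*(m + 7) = m^4 - m^3 - 47*m^2 + 81*m + 126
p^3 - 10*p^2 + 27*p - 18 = (p - 6)*(p - 3)*(p - 1)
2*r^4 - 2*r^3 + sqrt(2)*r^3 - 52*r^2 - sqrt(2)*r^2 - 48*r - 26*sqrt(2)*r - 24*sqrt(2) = (r - 6)*(r + 4)*(sqrt(2)*r + 1)*(sqrt(2)*r + sqrt(2))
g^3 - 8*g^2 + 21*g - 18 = (g - 3)^2*(g - 2)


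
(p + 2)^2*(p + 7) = p^3 + 11*p^2 + 32*p + 28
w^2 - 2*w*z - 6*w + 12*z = (w - 6)*(w - 2*z)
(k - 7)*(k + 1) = k^2 - 6*k - 7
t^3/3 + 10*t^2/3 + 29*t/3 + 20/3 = (t/3 + 1/3)*(t + 4)*(t + 5)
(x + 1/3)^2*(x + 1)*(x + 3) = x^4 + 14*x^3/3 + 52*x^2/9 + 22*x/9 + 1/3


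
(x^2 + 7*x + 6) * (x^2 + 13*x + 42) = x^4 + 20*x^3 + 139*x^2 + 372*x + 252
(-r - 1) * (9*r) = -9*r^2 - 9*r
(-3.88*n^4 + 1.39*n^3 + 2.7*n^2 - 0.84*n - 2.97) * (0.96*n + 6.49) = -3.7248*n^5 - 23.8468*n^4 + 11.6131*n^3 + 16.7166*n^2 - 8.3028*n - 19.2753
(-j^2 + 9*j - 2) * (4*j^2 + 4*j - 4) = -4*j^4 + 32*j^3 + 32*j^2 - 44*j + 8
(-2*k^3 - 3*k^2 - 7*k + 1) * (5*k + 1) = -10*k^4 - 17*k^3 - 38*k^2 - 2*k + 1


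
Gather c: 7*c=7*c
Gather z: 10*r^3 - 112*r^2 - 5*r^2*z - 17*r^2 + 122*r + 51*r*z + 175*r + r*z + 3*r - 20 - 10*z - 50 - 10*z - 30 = 10*r^3 - 129*r^2 + 300*r + z*(-5*r^2 + 52*r - 20) - 100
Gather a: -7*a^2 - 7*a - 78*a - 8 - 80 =-7*a^2 - 85*a - 88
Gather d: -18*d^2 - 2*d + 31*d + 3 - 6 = -18*d^2 + 29*d - 3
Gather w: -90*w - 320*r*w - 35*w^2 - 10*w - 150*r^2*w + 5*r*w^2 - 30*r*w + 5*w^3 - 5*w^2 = 5*w^3 + w^2*(5*r - 40) + w*(-150*r^2 - 350*r - 100)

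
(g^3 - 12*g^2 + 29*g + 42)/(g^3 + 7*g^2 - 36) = (g^3 - 12*g^2 + 29*g + 42)/(g^3 + 7*g^2 - 36)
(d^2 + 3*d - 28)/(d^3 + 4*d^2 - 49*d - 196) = (d - 4)/(d^2 - 3*d - 28)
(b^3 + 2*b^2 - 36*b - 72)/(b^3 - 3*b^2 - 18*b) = (b^2 + 8*b + 12)/(b*(b + 3))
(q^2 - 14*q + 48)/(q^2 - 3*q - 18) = (q - 8)/(q + 3)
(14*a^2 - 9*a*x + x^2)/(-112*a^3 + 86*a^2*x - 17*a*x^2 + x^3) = 1/(-8*a + x)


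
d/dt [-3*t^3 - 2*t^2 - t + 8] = -9*t^2 - 4*t - 1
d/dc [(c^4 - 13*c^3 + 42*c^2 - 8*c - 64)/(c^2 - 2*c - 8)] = (2*c^3 - 3*c^2 - 36*c - 4)/(c^2 + 4*c + 4)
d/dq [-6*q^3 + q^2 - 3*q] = -18*q^2 + 2*q - 3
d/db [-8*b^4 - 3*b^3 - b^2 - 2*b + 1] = -32*b^3 - 9*b^2 - 2*b - 2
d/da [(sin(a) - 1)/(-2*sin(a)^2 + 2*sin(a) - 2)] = (sin(a) - 2)*sin(a)*cos(a)/(2*(sin(a)^2 - sin(a) + 1)^2)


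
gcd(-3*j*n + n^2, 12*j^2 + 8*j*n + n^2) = 1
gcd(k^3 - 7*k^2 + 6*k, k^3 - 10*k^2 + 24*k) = k^2 - 6*k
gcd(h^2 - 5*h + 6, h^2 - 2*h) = h - 2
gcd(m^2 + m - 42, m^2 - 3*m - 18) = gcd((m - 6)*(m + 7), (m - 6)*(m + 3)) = m - 6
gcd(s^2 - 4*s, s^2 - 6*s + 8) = s - 4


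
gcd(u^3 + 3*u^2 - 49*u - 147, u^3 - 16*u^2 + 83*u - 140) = u - 7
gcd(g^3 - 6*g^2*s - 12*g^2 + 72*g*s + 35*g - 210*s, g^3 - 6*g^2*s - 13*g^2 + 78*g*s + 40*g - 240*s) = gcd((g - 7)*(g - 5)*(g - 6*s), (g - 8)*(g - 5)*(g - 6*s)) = -g^2 + 6*g*s + 5*g - 30*s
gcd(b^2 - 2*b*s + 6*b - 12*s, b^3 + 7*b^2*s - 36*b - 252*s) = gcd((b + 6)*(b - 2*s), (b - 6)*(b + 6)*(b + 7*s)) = b + 6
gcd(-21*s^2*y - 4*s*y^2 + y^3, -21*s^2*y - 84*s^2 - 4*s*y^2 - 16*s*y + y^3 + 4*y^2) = -21*s^2 - 4*s*y + y^2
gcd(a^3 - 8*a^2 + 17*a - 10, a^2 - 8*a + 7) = a - 1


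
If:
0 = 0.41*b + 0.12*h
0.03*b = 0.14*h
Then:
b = 0.00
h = 0.00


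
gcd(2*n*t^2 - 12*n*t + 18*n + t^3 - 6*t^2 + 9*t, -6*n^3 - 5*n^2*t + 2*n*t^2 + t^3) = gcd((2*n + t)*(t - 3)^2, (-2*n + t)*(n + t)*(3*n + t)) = 1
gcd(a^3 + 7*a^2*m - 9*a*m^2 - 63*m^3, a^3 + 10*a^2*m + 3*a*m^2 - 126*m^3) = a^2 + 4*a*m - 21*m^2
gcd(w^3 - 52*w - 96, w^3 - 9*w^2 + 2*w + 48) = w^2 - 6*w - 16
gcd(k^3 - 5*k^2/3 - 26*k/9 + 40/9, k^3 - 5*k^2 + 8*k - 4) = k - 2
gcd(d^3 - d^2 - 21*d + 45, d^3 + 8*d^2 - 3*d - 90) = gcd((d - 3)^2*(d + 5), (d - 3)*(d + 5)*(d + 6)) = d^2 + 2*d - 15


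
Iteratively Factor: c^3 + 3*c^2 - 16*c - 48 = (c + 3)*(c^2 - 16) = (c + 3)*(c + 4)*(c - 4)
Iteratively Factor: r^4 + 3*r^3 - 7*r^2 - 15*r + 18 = (r + 3)*(r^3 - 7*r + 6) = (r - 2)*(r + 3)*(r^2 + 2*r - 3) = (r - 2)*(r + 3)^2*(r - 1)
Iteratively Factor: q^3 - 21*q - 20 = (q - 5)*(q^2 + 5*q + 4) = (q - 5)*(q + 1)*(q + 4)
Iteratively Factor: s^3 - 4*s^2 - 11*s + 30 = (s - 5)*(s^2 + s - 6) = (s - 5)*(s + 3)*(s - 2)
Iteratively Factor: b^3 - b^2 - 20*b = (b + 4)*(b^2 - 5*b) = (b - 5)*(b + 4)*(b)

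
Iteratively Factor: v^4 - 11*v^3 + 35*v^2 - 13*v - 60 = (v + 1)*(v^3 - 12*v^2 + 47*v - 60) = (v - 4)*(v + 1)*(v^2 - 8*v + 15) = (v - 4)*(v - 3)*(v + 1)*(v - 5)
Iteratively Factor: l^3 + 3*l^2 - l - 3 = (l + 3)*(l^2 - 1) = (l + 1)*(l + 3)*(l - 1)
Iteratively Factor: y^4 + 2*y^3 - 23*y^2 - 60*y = (y + 4)*(y^3 - 2*y^2 - 15*y) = y*(y + 4)*(y^2 - 2*y - 15) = y*(y + 3)*(y + 4)*(y - 5)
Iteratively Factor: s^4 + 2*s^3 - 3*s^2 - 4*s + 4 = (s - 1)*(s^3 + 3*s^2 - 4) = (s - 1)^2*(s^2 + 4*s + 4) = (s - 1)^2*(s + 2)*(s + 2)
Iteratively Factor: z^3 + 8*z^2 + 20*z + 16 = (z + 4)*(z^2 + 4*z + 4) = (z + 2)*(z + 4)*(z + 2)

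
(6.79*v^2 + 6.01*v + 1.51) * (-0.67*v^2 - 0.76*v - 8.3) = -4.5493*v^4 - 9.1871*v^3 - 61.9363*v^2 - 51.0306*v - 12.533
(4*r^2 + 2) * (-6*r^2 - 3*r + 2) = -24*r^4 - 12*r^3 - 4*r^2 - 6*r + 4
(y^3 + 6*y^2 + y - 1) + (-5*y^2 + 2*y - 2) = y^3 + y^2 + 3*y - 3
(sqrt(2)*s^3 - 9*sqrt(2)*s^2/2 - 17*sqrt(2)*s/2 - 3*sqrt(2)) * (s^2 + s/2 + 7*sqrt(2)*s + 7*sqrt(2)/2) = sqrt(2)*s^5 - 4*sqrt(2)*s^4 + 14*s^4 - 56*s^3 - 43*sqrt(2)*s^3/4 - 301*s^2/2 - 29*sqrt(2)*s^2/4 - 203*s/2 - 3*sqrt(2)*s/2 - 21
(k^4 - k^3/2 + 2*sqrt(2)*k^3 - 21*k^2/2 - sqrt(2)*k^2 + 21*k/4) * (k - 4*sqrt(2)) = k^5 - 2*sqrt(2)*k^4 - k^4/2 - 53*k^3/2 + sqrt(2)*k^3 + 53*k^2/4 + 42*sqrt(2)*k^2 - 21*sqrt(2)*k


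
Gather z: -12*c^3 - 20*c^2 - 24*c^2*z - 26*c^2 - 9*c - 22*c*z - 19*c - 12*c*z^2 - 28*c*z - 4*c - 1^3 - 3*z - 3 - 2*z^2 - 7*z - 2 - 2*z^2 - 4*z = -12*c^3 - 46*c^2 - 32*c + z^2*(-12*c - 4) + z*(-24*c^2 - 50*c - 14) - 6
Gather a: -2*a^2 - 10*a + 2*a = -2*a^2 - 8*a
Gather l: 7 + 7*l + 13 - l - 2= 6*l + 18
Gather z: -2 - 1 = -3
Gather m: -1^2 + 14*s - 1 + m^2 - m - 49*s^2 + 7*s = m^2 - m - 49*s^2 + 21*s - 2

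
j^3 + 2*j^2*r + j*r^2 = j*(j + r)^2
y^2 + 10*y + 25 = (y + 5)^2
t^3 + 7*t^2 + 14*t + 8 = (t + 1)*(t + 2)*(t + 4)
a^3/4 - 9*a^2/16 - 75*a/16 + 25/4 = (a/4 + 1)*(a - 5)*(a - 5/4)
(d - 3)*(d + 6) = d^2 + 3*d - 18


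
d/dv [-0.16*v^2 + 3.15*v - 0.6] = 3.15 - 0.32*v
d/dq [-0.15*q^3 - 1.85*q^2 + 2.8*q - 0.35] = -0.45*q^2 - 3.7*q + 2.8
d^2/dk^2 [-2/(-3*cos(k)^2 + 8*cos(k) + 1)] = 4*(18*sin(k)^4 - 47*sin(k)^2 + 41*cos(k) - 9*cos(3*k) - 38)/(3*sin(k)^2 + 8*cos(k) - 2)^3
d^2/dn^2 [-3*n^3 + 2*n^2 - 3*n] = 4 - 18*n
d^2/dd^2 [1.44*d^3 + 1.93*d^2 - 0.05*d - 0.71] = 8.64*d + 3.86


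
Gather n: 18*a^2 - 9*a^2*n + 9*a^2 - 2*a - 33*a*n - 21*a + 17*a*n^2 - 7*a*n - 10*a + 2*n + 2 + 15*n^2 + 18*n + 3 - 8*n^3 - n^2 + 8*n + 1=27*a^2 - 33*a - 8*n^3 + n^2*(17*a + 14) + n*(-9*a^2 - 40*a + 28) + 6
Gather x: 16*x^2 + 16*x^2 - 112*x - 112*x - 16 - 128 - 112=32*x^2 - 224*x - 256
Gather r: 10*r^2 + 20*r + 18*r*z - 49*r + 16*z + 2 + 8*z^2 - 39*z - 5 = 10*r^2 + r*(18*z - 29) + 8*z^2 - 23*z - 3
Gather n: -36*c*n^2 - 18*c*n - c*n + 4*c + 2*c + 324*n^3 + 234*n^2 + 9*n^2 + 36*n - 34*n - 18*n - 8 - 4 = 6*c + 324*n^3 + n^2*(243 - 36*c) + n*(-19*c - 16) - 12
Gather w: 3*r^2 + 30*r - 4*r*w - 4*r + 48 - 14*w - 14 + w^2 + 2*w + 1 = 3*r^2 + 26*r + w^2 + w*(-4*r - 12) + 35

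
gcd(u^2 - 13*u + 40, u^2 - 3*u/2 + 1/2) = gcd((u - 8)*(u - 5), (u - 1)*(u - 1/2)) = 1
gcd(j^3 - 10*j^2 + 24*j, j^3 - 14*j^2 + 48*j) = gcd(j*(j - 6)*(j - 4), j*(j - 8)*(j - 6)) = j^2 - 6*j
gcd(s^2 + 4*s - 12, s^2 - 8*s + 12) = s - 2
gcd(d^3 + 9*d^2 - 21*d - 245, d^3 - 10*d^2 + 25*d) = d - 5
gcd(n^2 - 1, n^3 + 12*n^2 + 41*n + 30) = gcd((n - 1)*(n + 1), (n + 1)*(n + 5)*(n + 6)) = n + 1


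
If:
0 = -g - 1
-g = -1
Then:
No Solution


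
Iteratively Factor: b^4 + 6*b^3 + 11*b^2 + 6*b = (b + 3)*(b^3 + 3*b^2 + 2*b) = (b + 2)*(b + 3)*(b^2 + b) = b*(b + 2)*(b + 3)*(b + 1)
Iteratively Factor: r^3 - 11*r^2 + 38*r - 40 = (r - 5)*(r^2 - 6*r + 8) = (r - 5)*(r - 2)*(r - 4)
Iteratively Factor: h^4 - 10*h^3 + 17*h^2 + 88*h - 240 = (h - 4)*(h^3 - 6*h^2 - 7*h + 60) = (h - 5)*(h - 4)*(h^2 - h - 12) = (h - 5)*(h - 4)*(h + 3)*(h - 4)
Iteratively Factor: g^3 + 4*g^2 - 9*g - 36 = (g + 3)*(g^2 + g - 12) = (g - 3)*(g + 3)*(g + 4)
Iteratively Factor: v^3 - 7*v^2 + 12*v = (v - 3)*(v^2 - 4*v) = v*(v - 3)*(v - 4)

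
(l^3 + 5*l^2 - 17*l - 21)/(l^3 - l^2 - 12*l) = (-l^3 - 5*l^2 + 17*l + 21)/(l*(-l^2 + l + 12))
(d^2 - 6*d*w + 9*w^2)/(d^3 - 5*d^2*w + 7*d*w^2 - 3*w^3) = (d - 3*w)/(d^2 - 2*d*w + w^2)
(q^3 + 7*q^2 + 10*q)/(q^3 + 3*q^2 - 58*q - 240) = q*(q + 2)/(q^2 - 2*q - 48)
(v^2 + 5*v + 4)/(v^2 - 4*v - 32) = (v + 1)/(v - 8)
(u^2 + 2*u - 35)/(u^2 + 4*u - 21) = (u - 5)/(u - 3)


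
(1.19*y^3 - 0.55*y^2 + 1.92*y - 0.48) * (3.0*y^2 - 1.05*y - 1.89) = 3.57*y^5 - 2.8995*y^4 + 4.0884*y^3 - 2.4165*y^2 - 3.1248*y + 0.9072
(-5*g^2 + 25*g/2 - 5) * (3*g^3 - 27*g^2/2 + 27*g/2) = -15*g^5 + 105*g^4 - 1005*g^3/4 + 945*g^2/4 - 135*g/2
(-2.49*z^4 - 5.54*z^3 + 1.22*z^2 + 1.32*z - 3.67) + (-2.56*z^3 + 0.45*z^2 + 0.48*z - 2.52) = -2.49*z^4 - 8.1*z^3 + 1.67*z^2 + 1.8*z - 6.19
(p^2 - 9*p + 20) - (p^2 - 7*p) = 20 - 2*p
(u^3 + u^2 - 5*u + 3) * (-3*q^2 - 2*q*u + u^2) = -3*q^2*u^3 - 3*q^2*u^2 + 15*q^2*u - 9*q^2 - 2*q*u^4 - 2*q*u^3 + 10*q*u^2 - 6*q*u + u^5 + u^4 - 5*u^3 + 3*u^2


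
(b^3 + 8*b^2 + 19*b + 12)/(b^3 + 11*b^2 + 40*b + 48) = (b + 1)/(b + 4)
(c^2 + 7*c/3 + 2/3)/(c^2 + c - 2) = (c + 1/3)/(c - 1)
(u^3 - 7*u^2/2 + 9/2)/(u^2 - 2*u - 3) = u - 3/2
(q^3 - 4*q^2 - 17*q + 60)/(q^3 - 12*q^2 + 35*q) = (q^2 + q - 12)/(q*(q - 7))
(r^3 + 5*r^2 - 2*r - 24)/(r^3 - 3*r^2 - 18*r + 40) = (r + 3)/(r - 5)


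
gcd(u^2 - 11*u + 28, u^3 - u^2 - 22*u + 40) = u - 4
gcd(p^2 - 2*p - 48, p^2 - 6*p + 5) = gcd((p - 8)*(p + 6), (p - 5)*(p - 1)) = 1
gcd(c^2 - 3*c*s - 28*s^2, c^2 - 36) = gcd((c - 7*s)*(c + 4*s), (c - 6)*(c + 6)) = 1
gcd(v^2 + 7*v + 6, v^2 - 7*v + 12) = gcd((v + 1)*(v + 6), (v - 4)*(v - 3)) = 1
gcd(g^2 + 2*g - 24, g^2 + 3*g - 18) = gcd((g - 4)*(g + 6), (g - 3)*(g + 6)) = g + 6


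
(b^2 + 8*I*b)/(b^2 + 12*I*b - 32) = b/(b + 4*I)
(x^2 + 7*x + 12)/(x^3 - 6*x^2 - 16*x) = (x^2 + 7*x + 12)/(x*(x^2 - 6*x - 16))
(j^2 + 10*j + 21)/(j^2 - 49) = (j + 3)/(j - 7)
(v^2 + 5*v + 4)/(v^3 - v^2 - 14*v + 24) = (v + 1)/(v^2 - 5*v + 6)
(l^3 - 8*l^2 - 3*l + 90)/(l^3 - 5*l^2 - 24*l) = (l^2 - 11*l + 30)/(l*(l - 8))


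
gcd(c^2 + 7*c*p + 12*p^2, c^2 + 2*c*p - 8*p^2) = c + 4*p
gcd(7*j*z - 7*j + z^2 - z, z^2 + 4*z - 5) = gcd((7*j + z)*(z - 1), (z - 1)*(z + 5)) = z - 1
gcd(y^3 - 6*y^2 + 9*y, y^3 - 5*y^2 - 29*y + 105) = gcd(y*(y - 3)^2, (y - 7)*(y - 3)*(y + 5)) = y - 3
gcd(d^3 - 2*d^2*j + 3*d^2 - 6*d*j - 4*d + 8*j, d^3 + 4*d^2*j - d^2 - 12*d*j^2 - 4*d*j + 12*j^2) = d^2 - 2*d*j - d + 2*j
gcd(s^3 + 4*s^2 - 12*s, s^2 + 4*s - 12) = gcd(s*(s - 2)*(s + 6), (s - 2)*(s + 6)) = s^2 + 4*s - 12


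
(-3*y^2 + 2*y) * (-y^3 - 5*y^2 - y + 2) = 3*y^5 + 13*y^4 - 7*y^3 - 8*y^2 + 4*y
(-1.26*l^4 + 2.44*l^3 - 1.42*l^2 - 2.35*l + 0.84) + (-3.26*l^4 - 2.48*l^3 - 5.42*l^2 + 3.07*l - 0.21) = -4.52*l^4 - 0.04*l^3 - 6.84*l^2 + 0.72*l + 0.63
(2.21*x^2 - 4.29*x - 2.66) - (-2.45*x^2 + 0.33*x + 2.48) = 4.66*x^2 - 4.62*x - 5.14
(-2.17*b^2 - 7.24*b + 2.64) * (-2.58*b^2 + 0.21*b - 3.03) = 5.5986*b^4 + 18.2235*b^3 - 1.7565*b^2 + 22.4916*b - 7.9992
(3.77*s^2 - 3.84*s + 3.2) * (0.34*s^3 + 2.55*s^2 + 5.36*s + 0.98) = 1.2818*s^5 + 8.3079*s^4 + 11.5032*s^3 - 8.7278*s^2 + 13.3888*s + 3.136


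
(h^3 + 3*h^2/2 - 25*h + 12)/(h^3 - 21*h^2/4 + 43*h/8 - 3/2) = 4*(h + 6)/(4*h - 3)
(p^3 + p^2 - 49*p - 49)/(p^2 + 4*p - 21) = (p^2 - 6*p - 7)/(p - 3)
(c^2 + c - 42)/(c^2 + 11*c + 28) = (c - 6)/(c + 4)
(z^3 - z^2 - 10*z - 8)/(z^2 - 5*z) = (z^3 - z^2 - 10*z - 8)/(z*(z - 5))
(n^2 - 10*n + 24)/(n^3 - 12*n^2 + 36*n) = (n - 4)/(n*(n - 6))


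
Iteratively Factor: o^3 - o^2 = (o)*(o^2 - o) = o^2*(o - 1)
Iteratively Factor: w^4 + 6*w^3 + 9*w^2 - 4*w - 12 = (w + 3)*(w^3 + 3*w^2 - 4) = (w - 1)*(w + 3)*(w^2 + 4*w + 4) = (w - 1)*(w + 2)*(w + 3)*(w + 2)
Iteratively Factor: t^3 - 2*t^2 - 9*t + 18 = (t + 3)*(t^2 - 5*t + 6) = (t - 3)*(t + 3)*(t - 2)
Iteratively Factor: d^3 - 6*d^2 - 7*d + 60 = (d + 3)*(d^2 - 9*d + 20) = (d - 4)*(d + 3)*(d - 5)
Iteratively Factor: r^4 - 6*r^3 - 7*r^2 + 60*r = (r - 5)*(r^3 - r^2 - 12*r) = (r - 5)*(r - 4)*(r^2 + 3*r) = (r - 5)*(r - 4)*(r + 3)*(r)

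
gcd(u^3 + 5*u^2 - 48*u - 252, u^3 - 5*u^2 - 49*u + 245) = u - 7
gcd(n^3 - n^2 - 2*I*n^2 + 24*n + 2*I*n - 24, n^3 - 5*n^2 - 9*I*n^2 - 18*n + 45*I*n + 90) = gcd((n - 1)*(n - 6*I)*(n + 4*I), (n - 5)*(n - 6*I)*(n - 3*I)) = n - 6*I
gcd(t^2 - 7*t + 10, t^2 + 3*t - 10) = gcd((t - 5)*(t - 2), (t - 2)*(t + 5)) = t - 2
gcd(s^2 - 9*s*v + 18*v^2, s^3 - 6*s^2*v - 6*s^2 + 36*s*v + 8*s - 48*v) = s - 6*v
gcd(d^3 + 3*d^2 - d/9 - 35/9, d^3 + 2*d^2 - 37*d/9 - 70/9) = d^2 + 4*d + 35/9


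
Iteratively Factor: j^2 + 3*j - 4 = (j + 4)*(j - 1)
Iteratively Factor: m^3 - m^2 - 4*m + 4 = (m - 1)*(m^2 - 4) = (m - 1)*(m + 2)*(m - 2)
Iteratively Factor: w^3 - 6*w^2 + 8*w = (w - 4)*(w^2 - 2*w) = (w - 4)*(w - 2)*(w)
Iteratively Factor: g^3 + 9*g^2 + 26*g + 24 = (g + 3)*(g^2 + 6*g + 8) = (g + 2)*(g + 3)*(g + 4)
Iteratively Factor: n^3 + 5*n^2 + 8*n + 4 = (n + 1)*(n^2 + 4*n + 4) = (n + 1)*(n + 2)*(n + 2)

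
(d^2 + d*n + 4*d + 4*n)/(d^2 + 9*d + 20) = (d + n)/(d + 5)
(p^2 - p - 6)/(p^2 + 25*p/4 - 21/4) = 4*(p^2 - p - 6)/(4*p^2 + 25*p - 21)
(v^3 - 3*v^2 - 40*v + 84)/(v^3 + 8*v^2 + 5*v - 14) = (v^3 - 3*v^2 - 40*v + 84)/(v^3 + 8*v^2 + 5*v - 14)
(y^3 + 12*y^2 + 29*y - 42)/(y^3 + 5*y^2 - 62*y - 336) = (y - 1)/(y - 8)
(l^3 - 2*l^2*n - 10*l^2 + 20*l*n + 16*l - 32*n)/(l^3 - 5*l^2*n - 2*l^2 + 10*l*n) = (l^2 - 2*l*n - 8*l + 16*n)/(l*(l - 5*n))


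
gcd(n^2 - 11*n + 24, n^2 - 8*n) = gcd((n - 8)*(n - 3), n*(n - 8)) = n - 8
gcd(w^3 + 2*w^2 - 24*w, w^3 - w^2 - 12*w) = w^2 - 4*w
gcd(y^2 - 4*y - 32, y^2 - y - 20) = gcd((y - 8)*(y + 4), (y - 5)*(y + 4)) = y + 4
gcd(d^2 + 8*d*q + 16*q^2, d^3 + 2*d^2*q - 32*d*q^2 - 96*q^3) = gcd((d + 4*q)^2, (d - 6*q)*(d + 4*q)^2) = d^2 + 8*d*q + 16*q^2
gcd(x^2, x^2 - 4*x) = x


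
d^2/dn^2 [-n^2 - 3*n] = -2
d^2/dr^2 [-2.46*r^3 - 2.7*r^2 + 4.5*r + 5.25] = -14.76*r - 5.4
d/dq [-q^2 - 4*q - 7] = -2*q - 4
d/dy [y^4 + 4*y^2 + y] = 4*y^3 + 8*y + 1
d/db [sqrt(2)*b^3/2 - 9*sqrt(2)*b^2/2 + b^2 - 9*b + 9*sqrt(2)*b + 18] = 3*sqrt(2)*b^2/2 - 9*sqrt(2)*b + 2*b - 9 + 9*sqrt(2)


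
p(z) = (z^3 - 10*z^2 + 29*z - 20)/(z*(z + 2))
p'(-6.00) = -2.66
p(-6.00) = -32.08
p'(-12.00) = 0.44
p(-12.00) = -29.47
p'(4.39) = -0.02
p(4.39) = -0.03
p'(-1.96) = -39371.40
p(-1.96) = 1566.14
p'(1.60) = 0.05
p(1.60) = 0.85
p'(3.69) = -0.21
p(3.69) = 0.05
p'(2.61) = -0.50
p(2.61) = 0.44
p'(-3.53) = -25.11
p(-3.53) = -53.87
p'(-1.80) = -1570.91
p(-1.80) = 306.76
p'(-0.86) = -33.96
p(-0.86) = 54.03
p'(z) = (3*z^2 - 20*z + 29)/(z*(z + 2)) - (z^3 - 10*z^2 + 29*z - 20)/(z*(z + 2)^2) - (z^3 - 10*z^2 + 29*z - 20)/(z^2*(z + 2)) = (z^4 + 4*z^3 - 49*z^2 + 40*z + 40)/(z^2*(z^2 + 4*z + 4))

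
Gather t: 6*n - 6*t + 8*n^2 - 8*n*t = 8*n^2 + 6*n + t*(-8*n - 6)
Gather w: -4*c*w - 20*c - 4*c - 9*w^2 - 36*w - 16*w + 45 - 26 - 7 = -24*c - 9*w^2 + w*(-4*c - 52) + 12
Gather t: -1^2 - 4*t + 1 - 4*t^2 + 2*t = -4*t^2 - 2*t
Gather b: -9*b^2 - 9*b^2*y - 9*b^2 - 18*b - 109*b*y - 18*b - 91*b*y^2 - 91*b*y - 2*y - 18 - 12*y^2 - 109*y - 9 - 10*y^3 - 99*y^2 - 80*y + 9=b^2*(-9*y - 18) + b*(-91*y^2 - 200*y - 36) - 10*y^3 - 111*y^2 - 191*y - 18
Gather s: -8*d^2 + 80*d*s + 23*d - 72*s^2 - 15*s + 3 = -8*d^2 + 23*d - 72*s^2 + s*(80*d - 15) + 3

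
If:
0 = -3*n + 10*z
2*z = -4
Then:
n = -20/3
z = -2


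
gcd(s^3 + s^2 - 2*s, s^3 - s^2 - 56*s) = s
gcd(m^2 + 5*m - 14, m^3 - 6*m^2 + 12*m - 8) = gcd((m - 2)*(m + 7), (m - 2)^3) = m - 2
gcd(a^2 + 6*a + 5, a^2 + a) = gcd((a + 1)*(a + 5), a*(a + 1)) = a + 1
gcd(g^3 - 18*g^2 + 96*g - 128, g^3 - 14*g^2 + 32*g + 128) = g^2 - 16*g + 64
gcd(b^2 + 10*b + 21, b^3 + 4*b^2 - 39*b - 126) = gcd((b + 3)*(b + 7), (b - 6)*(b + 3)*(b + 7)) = b^2 + 10*b + 21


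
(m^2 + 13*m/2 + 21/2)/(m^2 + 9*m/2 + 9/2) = (2*m + 7)/(2*m + 3)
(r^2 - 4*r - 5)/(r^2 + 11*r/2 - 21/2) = 2*(r^2 - 4*r - 5)/(2*r^2 + 11*r - 21)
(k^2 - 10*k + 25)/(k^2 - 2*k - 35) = (-k^2 + 10*k - 25)/(-k^2 + 2*k + 35)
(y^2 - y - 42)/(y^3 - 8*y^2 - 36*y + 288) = (y - 7)/(y^2 - 14*y + 48)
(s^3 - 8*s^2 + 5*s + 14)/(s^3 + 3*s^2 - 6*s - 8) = (s - 7)/(s + 4)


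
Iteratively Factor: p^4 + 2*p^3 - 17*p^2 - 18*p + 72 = (p - 2)*(p^3 + 4*p^2 - 9*p - 36) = (p - 2)*(p + 3)*(p^2 + p - 12) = (p - 2)*(p + 3)*(p + 4)*(p - 3)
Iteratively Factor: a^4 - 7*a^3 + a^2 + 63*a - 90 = (a - 3)*(a^3 - 4*a^2 - 11*a + 30) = (a - 5)*(a - 3)*(a^2 + a - 6) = (a - 5)*(a - 3)*(a - 2)*(a + 3)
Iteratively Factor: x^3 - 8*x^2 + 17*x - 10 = (x - 5)*(x^2 - 3*x + 2) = (x - 5)*(x - 1)*(x - 2)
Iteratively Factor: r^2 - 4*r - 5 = (r - 5)*(r + 1)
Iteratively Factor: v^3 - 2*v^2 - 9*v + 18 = (v - 2)*(v^2 - 9) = (v - 2)*(v + 3)*(v - 3)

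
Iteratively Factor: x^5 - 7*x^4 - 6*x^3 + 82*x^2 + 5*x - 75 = (x - 1)*(x^4 - 6*x^3 - 12*x^2 + 70*x + 75) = (x - 5)*(x - 1)*(x^3 - x^2 - 17*x - 15) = (x - 5)*(x - 1)*(x + 3)*(x^2 - 4*x - 5) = (x - 5)^2*(x - 1)*(x + 3)*(x + 1)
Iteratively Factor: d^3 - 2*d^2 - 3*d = (d)*(d^2 - 2*d - 3) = d*(d + 1)*(d - 3)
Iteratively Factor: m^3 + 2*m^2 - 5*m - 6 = (m - 2)*(m^2 + 4*m + 3) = (m - 2)*(m + 3)*(m + 1)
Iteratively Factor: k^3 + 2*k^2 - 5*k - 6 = (k - 2)*(k^2 + 4*k + 3) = (k - 2)*(k + 3)*(k + 1)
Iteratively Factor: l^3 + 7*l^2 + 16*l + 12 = (l + 3)*(l^2 + 4*l + 4) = (l + 2)*(l + 3)*(l + 2)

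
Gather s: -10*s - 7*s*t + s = s*(-7*t - 9)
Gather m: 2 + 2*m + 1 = 2*m + 3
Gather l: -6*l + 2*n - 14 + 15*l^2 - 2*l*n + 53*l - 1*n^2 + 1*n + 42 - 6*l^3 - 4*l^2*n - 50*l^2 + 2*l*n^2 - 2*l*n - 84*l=-6*l^3 + l^2*(-4*n - 35) + l*(2*n^2 - 4*n - 37) - n^2 + 3*n + 28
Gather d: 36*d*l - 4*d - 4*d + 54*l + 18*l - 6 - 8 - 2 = d*(36*l - 8) + 72*l - 16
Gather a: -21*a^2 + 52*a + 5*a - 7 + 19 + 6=-21*a^2 + 57*a + 18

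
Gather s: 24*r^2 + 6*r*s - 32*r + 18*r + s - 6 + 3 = 24*r^2 - 14*r + s*(6*r + 1) - 3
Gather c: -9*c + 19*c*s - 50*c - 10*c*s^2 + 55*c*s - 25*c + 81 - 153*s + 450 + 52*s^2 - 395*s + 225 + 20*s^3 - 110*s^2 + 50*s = c*(-10*s^2 + 74*s - 84) + 20*s^3 - 58*s^2 - 498*s + 756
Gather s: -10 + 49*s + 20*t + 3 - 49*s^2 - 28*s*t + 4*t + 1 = -49*s^2 + s*(49 - 28*t) + 24*t - 6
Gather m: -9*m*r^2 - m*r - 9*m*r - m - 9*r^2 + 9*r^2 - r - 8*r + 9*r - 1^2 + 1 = m*(-9*r^2 - 10*r - 1)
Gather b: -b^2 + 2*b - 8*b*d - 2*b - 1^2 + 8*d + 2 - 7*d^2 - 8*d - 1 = -b^2 - 8*b*d - 7*d^2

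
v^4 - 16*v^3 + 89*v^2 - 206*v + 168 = (v - 7)*(v - 4)*(v - 3)*(v - 2)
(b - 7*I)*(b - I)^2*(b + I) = b^4 - 8*I*b^3 - 6*b^2 - 8*I*b - 7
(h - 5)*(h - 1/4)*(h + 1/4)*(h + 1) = h^4 - 4*h^3 - 81*h^2/16 + h/4 + 5/16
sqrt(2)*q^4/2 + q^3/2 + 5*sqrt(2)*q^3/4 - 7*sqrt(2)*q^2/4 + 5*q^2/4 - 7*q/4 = q*(q - 1)*(q + 7/2)*(sqrt(2)*q/2 + 1/2)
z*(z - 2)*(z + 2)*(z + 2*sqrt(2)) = z^4 + 2*sqrt(2)*z^3 - 4*z^2 - 8*sqrt(2)*z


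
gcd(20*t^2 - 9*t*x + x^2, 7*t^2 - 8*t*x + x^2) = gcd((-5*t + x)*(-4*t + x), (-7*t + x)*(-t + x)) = 1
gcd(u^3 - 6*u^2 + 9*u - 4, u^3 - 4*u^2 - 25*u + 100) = u - 4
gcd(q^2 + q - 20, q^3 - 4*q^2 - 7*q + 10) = 1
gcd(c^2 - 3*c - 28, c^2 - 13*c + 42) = c - 7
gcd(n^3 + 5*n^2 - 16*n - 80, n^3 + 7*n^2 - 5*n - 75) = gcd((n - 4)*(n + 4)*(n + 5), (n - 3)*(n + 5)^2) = n + 5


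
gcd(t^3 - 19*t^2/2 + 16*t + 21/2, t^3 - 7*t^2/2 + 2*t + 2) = t + 1/2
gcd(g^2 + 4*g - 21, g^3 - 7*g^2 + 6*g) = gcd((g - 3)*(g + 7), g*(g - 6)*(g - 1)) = 1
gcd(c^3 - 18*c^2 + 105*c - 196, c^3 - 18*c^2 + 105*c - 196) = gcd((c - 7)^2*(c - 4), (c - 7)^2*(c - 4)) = c^3 - 18*c^2 + 105*c - 196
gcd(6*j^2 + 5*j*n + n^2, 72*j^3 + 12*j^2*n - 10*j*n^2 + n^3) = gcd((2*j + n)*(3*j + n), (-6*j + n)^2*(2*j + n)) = 2*j + n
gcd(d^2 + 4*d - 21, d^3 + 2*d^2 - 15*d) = d - 3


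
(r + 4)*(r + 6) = r^2 + 10*r + 24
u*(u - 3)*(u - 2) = u^3 - 5*u^2 + 6*u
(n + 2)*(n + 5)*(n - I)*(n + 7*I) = n^4 + 7*n^3 + 6*I*n^3 + 17*n^2 + 42*I*n^2 + 49*n + 60*I*n + 70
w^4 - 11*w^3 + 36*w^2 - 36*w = w*(w - 6)*(w - 3)*(w - 2)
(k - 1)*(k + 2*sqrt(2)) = k^2 - k + 2*sqrt(2)*k - 2*sqrt(2)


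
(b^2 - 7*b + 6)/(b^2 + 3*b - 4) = (b - 6)/(b + 4)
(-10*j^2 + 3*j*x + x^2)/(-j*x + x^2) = (10*j^2 - 3*j*x - x^2)/(x*(j - x))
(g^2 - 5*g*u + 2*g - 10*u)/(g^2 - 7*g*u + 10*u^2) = (-g - 2)/(-g + 2*u)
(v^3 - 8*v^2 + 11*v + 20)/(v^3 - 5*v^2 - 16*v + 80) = (v + 1)/(v + 4)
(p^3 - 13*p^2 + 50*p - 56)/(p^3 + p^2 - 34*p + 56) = (p - 7)/(p + 7)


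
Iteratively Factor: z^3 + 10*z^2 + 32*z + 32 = (z + 2)*(z^2 + 8*z + 16) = (z + 2)*(z + 4)*(z + 4)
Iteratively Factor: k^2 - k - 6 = (k + 2)*(k - 3)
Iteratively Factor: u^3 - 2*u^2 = (u)*(u^2 - 2*u) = u*(u - 2)*(u)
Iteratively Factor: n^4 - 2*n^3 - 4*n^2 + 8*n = (n - 2)*(n^3 - 4*n) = (n - 2)*(n + 2)*(n^2 - 2*n) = (n - 2)^2*(n + 2)*(n)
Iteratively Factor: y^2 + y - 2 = (y + 2)*(y - 1)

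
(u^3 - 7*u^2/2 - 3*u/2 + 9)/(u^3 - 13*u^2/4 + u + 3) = 2*(2*u^2 - 3*u - 9)/(4*u^2 - 5*u - 6)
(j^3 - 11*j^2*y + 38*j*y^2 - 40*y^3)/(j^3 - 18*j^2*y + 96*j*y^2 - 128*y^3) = (j^2 - 9*j*y + 20*y^2)/(j^2 - 16*j*y + 64*y^2)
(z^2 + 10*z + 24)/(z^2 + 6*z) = (z + 4)/z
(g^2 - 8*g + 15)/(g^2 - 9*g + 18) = (g - 5)/(g - 6)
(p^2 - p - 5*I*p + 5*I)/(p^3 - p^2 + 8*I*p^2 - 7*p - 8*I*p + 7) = (p - 5*I)/(p^2 + 8*I*p - 7)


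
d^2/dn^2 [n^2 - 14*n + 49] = 2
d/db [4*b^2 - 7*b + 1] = 8*b - 7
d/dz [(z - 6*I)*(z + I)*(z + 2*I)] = 3*z^2 - 6*I*z + 16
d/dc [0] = 0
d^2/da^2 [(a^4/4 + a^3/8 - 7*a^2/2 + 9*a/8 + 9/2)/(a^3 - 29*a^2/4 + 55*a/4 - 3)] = 10*(91*a^3 - 132*a^2 + 288*a - 364)/(64*a^6 - 816*a^5 + 3660*a^4 - 6545*a^3 + 3660*a^2 - 816*a + 64)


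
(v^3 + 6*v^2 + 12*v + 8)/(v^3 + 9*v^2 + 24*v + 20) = (v + 2)/(v + 5)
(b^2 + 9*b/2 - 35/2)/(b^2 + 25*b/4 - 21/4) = 2*(2*b - 5)/(4*b - 3)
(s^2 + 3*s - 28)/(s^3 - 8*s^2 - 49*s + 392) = (s - 4)/(s^2 - 15*s + 56)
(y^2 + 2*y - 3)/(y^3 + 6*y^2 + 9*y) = (y - 1)/(y*(y + 3))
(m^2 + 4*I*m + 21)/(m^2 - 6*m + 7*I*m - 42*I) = (m - 3*I)/(m - 6)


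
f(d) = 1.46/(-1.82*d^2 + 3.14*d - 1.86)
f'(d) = 1.46*(3.64*d - 3.14)/(-1.82*d^2 + 3.14*d - 1.86)^2 = (5.3144*d - 4.5844)/(1.82*d^2 - 3.14*d + 1.86)^2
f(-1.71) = -0.12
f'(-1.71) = -0.09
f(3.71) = -0.10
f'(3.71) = 0.06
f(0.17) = -1.06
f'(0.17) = -1.94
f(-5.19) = -0.02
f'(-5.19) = -0.01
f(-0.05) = -0.72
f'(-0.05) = -1.19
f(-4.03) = -0.03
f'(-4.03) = -0.01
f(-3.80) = -0.04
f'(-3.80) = -0.02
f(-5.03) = -0.02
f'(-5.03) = -0.01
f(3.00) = -0.17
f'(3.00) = 0.15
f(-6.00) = -0.02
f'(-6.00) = -0.00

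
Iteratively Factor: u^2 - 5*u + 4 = (u - 4)*(u - 1)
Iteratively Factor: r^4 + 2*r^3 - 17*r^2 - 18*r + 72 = (r - 2)*(r^3 + 4*r^2 - 9*r - 36) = (r - 2)*(r + 4)*(r^2 - 9) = (r - 3)*(r - 2)*(r + 4)*(r + 3)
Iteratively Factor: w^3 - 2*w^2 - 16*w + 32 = (w - 2)*(w^2 - 16) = (w - 4)*(w - 2)*(w + 4)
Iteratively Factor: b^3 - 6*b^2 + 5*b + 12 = (b - 3)*(b^2 - 3*b - 4) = (b - 3)*(b + 1)*(b - 4)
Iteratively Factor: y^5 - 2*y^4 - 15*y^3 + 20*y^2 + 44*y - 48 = (y + 2)*(y^4 - 4*y^3 - 7*y^2 + 34*y - 24) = (y - 2)*(y + 2)*(y^3 - 2*y^2 - 11*y + 12) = (y - 2)*(y + 2)*(y + 3)*(y^2 - 5*y + 4) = (y - 2)*(y - 1)*(y + 2)*(y + 3)*(y - 4)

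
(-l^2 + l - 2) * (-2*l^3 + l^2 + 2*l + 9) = 2*l^5 - 3*l^4 + 3*l^3 - 9*l^2 + 5*l - 18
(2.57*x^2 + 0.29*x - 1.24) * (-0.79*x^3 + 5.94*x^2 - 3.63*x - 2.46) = -2.0303*x^5 + 15.0367*x^4 - 6.6269*x^3 - 14.7405*x^2 + 3.7878*x + 3.0504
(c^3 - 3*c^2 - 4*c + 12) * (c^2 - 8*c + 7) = c^5 - 11*c^4 + 27*c^3 + 23*c^2 - 124*c + 84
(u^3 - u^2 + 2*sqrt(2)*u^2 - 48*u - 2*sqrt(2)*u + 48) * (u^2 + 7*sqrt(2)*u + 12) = u^5 - u^4 + 9*sqrt(2)*u^4 - 9*sqrt(2)*u^3 - 8*u^3 - 312*sqrt(2)*u^2 + 8*u^2 - 576*u + 312*sqrt(2)*u + 576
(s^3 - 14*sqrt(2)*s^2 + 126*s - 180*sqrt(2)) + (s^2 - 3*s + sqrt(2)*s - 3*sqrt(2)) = s^3 - 14*sqrt(2)*s^2 + s^2 + sqrt(2)*s + 123*s - 183*sqrt(2)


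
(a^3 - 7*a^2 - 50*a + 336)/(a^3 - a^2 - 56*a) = (a - 6)/a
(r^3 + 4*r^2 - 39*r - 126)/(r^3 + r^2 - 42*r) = (r + 3)/r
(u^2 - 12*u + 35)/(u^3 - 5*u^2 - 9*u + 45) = (u - 7)/(u^2 - 9)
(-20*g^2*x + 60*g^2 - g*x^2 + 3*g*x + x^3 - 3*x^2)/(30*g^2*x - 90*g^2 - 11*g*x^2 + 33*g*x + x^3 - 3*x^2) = (4*g + x)/(-6*g + x)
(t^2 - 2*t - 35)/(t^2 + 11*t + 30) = (t - 7)/(t + 6)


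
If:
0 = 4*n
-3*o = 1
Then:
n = 0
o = -1/3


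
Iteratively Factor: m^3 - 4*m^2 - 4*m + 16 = (m - 4)*(m^2 - 4) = (m - 4)*(m + 2)*(m - 2)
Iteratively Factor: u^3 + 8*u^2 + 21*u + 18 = (u + 3)*(u^2 + 5*u + 6) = (u + 2)*(u + 3)*(u + 3)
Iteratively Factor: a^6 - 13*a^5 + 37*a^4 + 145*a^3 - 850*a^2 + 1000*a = (a - 5)*(a^5 - 8*a^4 - 3*a^3 + 130*a^2 - 200*a) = (a - 5)*(a + 4)*(a^4 - 12*a^3 + 45*a^2 - 50*a) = (a - 5)^2*(a + 4)*(a^3 - 7*a^2 + 10*a) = (a - 5)^2*(a - 2)*(a + 4)*(a^2 - 5*a) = a*(a - 5)^2*(a - 2)*(a + 4)*(a - 5)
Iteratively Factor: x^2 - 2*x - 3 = (x + 1)*(x - 3)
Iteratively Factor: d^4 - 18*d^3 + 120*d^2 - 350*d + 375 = (d - 5)*(d^3 - 13*d^2 + 55*d - 75) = (d - 5)^2*(d^2 - 8*d + 15) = (d - 5)^2*(d - 3)*(d - 5)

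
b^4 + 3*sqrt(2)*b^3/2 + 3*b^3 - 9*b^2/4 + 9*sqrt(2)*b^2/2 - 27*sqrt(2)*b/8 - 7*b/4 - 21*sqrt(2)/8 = (b - 1)*(b + 1/2)*(b + 7/2)*(b + 3*sqrt(2)/2)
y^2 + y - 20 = (y - 4)*(y + 5)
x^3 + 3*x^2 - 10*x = x*(x - 2)*(x + 5)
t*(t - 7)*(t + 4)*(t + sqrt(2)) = t^4 - 3*t^3 + sqrt(2)*t^3 - 28*t^2 - 3*sqrt(2)*t^2 - 28*sqrt(2)*t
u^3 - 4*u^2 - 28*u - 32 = (u - 8)*(u + 2)^2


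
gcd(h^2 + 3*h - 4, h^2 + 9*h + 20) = h + 4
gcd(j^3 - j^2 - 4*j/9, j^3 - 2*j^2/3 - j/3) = j^2 + j/3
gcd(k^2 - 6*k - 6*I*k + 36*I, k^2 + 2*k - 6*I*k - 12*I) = k - 6*I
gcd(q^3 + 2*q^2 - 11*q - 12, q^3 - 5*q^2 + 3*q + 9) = q^2 - 2*q - 3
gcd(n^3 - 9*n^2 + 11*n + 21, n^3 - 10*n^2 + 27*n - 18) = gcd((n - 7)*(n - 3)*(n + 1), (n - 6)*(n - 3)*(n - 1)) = n - 3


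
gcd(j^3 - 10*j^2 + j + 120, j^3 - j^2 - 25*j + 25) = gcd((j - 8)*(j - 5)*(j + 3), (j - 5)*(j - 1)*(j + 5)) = j - 5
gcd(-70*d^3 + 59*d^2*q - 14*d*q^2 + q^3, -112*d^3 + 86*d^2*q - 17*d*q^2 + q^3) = 14*d^2 - 9*d*q + q^2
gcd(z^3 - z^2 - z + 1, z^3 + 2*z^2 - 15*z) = 1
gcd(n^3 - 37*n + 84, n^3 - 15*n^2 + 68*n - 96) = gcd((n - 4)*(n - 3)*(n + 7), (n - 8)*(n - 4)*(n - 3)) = n^2 - 7*n + 12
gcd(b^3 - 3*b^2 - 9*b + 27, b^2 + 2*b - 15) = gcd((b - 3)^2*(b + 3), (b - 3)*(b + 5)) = b - 3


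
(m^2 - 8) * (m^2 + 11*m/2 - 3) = m^4 + 11*m^3/2 - 11*m^2 - 44*m + 24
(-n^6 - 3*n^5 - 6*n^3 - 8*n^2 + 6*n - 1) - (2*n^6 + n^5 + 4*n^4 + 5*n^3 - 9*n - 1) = -3*n^6 - 4*n^5 - 4*n^4 - 11*n^3 - 8*n^2 + 15*n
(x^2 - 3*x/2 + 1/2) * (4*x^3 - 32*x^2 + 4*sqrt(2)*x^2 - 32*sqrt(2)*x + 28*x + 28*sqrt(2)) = 4*x^5 - 38*x^4 + 4*sqrt(2)*x^4 - 38*sqrt(2)*x^3 + 78*x^3 - 58*x^2 + 78*sqrt(2)*x^2 - 58*sqrt(2)*x + 14*x + 14*sqrt(2)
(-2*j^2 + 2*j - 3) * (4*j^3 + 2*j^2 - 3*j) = -8*j^5 + 4*j^4 - 2*j^3 - 12*j^2 + 9*j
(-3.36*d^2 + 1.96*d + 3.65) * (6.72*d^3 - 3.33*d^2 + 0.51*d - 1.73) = -22.5792*d^5 + 24.36*d^4 + 16.2876*d^3 - 5.3421*d^2 - 1.5293*d - 6.3145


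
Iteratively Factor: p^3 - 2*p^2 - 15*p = (p)*(p^2 - 2*p - 15) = p*(p + 3)*(p - 5)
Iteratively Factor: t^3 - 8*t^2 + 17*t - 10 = (t - 2)*(t^2 - 6*t + 5) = (t - 2)*(t - 1)*(t - 5)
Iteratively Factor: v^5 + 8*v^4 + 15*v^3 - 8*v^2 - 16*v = (v + 4)*(v^4 + 4*v^3 - v^2 - 4*v) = v*(v + 4)*(v^3 + 4*v^2 - v - 4) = v*(v + 4)^2*(v^2 - 1) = v*(v + 1)*(v + 4)^2*(v - 1)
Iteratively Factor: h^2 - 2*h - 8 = (h - 4)*(h + 2)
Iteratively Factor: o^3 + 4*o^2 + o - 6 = (o + 2)*(o^2 + 2*o - 3) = (o + 2)*(o + 3)*(o - 1)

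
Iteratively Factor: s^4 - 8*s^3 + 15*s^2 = (s - 5)*(s^3 - 3*s^2) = (s - 5)*(s - 3)*(s^2) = s*(s - 5)*(s - 3)*(s)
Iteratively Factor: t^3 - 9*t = (t + 3)*(t^2 - 3*t) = t*(t + 3)*(t - 3)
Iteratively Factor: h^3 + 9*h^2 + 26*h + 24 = (h + 3)*(h^2 + 6*h + 8) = (h + 3)*(h + 4)*(h + 2)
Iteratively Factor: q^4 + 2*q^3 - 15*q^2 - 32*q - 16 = (q + 4)*(q^3 - 2*q^2 - 7*q - 4) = (q + 1)*(q + 4)*(q^2 - 3*q - 4) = (q - 4)*(q + 1)*(q + 4)*(q + 1)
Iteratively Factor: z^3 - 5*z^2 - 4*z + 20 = (z - 5)*(z^2 - 4) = (z - 5)*(z - 2)*(z + 2)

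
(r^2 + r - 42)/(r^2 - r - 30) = (r + 7)/(r + 5)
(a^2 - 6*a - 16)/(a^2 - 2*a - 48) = (a + 2)/(a + 6)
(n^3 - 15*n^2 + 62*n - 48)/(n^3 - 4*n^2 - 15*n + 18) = (n - 8)/(n + 3)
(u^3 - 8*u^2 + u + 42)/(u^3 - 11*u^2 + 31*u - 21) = (u + 2)/(u - 1)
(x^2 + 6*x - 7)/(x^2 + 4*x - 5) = (x + 7)/(x + 5)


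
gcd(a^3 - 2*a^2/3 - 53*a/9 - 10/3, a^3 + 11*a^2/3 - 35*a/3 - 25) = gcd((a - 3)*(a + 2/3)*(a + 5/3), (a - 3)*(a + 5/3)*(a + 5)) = a^2 - 4*a/3 - 5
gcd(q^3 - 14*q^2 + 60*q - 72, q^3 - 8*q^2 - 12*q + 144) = q^2 - 12*q + 36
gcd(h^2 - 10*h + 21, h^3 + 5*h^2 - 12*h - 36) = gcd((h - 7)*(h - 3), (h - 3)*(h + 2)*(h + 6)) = h - 3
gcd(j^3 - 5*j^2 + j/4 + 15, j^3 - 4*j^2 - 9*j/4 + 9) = j^2 - 5*j/2 - 6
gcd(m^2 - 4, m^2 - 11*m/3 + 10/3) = m - 2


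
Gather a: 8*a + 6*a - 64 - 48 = 14*a - 112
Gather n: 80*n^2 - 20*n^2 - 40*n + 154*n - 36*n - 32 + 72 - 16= 60*n^2 + 78*n + 24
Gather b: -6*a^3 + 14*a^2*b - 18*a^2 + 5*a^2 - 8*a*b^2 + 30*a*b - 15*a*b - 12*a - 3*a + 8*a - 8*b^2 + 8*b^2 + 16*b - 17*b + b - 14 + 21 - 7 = -6*a^3 - 13*a^2 - 8*a*b^2 - 7*a + b*(14*a^2 + 15*a)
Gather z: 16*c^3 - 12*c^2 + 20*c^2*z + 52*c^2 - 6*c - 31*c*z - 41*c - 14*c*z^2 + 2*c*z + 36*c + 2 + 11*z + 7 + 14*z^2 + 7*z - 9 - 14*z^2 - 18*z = 16*c^3 + 40*c^2 - 14*c*z^2 - 11*c + z*(20*c^2 - 29*c)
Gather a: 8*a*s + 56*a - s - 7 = a*(8*s + 56) - s - 7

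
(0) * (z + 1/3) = 0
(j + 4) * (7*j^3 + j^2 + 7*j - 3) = 7*j^4 + 29*j^3 + 11*j^2 + 25*j - 12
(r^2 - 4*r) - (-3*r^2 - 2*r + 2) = 4*r^2 - 2*r - 2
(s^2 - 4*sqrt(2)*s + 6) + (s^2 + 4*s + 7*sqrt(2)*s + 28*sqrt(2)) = 2*s^2 + 4*s + 3*sqrt(2)*s + 6 + 28*sqrt(2)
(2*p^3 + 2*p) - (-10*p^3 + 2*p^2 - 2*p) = 12*p^3 - 2*p^2 + 4*p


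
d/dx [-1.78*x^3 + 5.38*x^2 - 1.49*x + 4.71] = -5.34*x^2 + 10.76*x - 1.49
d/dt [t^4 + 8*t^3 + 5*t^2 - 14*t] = 4*t^3 + 24*t^2 + 10*t - 14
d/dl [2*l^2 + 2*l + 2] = 4*l + 2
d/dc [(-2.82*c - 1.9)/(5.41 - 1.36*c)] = (96.515482 - 24.262672*c)/(1.36*c - 5.41)^3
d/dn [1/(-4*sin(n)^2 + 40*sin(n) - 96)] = (sin(n) - 5)*cos(n)/(2*(sin(n)^2 - 10*sin(n) + 24)^2)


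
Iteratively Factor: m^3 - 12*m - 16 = (m - 4)*(m^2 + 4*m + 4) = (m - 4)*(m + 2)*(m + 2)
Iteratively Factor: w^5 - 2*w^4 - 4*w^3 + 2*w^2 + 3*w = (w)*(w^4 - 2*w^3 - 4*w^2 + 2*w + 3) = w*(w + 1)*(w^3 - 3*w^2 - w + 3) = w*(w - 1)*(w + 1)*(w^2 - 2*w - 3) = w*(w - 3)*(w - 1)*(w + 1)*(w + 1)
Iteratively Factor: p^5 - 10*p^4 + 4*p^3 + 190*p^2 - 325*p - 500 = (p + 1)*(p^4 - 11*p^3 + 15*p^2 + 175*p - 500) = (p - 5)*(p + 1)*(p^3 - 6*p^2 - 15*p + 100) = (p - 5)^2*(p + 1)*(p^2 - p - 20) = (p - 5)^2*(p + 1)*(p + 4)*(p - 5)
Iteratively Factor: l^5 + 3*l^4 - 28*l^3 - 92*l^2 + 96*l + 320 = (l - 2)*(l^4 + 5*l^3 - 18*l^2 - 128*l - 160) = (l - 2)*(l + 4)*(l^3 + l^2 - 22*l - 40) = (l - 2)*(l + 4)^2*(l^2 - 3*l - 10) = (l - 5)*(l - 2)*(l + 4)^2*(l + 2)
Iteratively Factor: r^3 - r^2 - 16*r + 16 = (r - 4)*(r^2 + 3*r - 4) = (r - 4)*(r + 4)*(r - 1)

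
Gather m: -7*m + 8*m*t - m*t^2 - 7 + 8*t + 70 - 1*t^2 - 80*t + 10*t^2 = m*(-t^2 + 8*t - 7) + 9*t^2 - 72*t + 63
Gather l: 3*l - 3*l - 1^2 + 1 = 0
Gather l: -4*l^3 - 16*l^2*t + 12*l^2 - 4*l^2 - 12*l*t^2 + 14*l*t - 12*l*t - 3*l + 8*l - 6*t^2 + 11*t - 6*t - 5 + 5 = -4*l^3 + l^2*(8 - 16*t) + l*(-12*t^2 + 2*t + 5) - 6*t^2 + 5*t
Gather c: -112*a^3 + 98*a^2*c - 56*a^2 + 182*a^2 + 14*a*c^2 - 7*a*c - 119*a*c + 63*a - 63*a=-112*a^3 + 126*a^2 + 14*a*c^2 + c*(98*a^2 - 126*a)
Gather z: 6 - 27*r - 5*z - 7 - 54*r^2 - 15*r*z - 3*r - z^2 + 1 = -54*r^2 - 30*r - z^2 + z*(-15*r - 5)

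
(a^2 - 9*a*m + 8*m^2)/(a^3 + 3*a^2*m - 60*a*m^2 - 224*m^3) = (a - m)/(a^2 + 11*a*m + 28*m^2)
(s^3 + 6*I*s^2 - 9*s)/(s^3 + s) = (s^2 + 6*I*s - 9)/(s^2 + 1)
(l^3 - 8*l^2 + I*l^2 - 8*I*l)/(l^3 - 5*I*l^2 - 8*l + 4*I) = l*(l^2 + l*(-8 + I) - 8*I)/(l^3 - 5*I*l^2 - 8*l + 4*I)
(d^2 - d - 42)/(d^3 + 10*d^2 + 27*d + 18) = (d - 7)/(d^2 + 4*d + 3)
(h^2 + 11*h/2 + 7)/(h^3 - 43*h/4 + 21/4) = 2*(h + 2)/(2*h^2 - 7*h + 3)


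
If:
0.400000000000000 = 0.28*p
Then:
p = 1.43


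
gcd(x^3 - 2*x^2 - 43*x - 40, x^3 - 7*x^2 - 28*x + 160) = x^2 - 3*x - 40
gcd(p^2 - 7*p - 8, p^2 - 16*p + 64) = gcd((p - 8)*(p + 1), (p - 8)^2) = p - 8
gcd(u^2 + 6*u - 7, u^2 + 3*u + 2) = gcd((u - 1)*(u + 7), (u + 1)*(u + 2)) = 1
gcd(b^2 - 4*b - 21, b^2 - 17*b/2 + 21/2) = b - 7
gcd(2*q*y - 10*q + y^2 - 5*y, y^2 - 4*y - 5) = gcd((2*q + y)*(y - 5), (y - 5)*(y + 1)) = y - 5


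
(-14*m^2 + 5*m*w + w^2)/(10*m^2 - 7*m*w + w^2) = (7*m + w)/(-5*m + w)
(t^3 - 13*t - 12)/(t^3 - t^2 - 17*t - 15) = (t - 4)/(t - 5)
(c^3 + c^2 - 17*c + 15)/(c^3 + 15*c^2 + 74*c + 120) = (c^2 - 4*c + 3)/(c^2 + 10*c + 24)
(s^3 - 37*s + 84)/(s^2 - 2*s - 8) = (s^2 + 4*s - 21)/(s + 2)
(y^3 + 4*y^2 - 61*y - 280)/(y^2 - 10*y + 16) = (y^2 + 12*y + 35)/(y - 2)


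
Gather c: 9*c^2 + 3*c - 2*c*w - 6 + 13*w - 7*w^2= 9*c^2 + c*(3 - 2*w) - 7*w^2 + 13*w - 6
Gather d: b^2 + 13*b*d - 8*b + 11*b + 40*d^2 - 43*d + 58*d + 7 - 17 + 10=b^2 + 3*b + 40*d^2 + d*(13*b + 15)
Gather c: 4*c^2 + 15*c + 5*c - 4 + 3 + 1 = 4*c^2 + 20*c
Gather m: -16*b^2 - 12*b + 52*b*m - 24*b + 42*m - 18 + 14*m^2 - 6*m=-16*b^2 - 36*b + 14*m^2 + m*(52*b + 36) - 18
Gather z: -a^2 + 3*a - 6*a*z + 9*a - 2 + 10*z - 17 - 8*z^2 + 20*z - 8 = -a^2 + 12*a - 8*z^2 + z*(30 - 6*a) - 27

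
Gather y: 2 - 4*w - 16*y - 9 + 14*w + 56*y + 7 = 10*w + 40*y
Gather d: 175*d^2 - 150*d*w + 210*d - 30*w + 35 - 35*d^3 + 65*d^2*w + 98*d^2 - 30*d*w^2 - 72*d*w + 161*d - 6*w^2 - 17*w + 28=-35*d^3 + d^2*(65*w + 273) + d*(-30*w^2 - 222*w + 371) - 6*w^2 - 47*w + 63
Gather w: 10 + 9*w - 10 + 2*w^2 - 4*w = 2*w^2 + 5*w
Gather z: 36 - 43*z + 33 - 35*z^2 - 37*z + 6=-35*z^2 - 80*z + 75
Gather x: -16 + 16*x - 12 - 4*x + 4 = 12*x - 24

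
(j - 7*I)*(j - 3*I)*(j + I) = j^3 - 9*I*j^2 - 11*j - 21*I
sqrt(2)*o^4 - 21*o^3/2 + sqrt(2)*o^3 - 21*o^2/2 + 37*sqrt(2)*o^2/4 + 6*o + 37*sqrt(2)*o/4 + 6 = (o + 1)*(o - 4*sqrt(2))*(o - 3*sqrt(2)/2)*(sqrt(2)*o + 1/2)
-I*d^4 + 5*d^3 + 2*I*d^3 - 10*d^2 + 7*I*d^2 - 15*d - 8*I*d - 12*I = (d - 3)*(d + I)*(d + 4*I)*(-I*d - I)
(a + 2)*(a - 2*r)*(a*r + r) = a^3*r - 2*a^2*r^2 + 3*a^2*r - 6*a*r^2 + 2*a*r - 4*r^2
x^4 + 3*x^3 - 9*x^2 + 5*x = x*(x - 1)^2*(x + 5)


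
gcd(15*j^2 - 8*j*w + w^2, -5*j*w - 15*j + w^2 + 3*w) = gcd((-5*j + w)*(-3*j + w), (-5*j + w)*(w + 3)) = -5*j + w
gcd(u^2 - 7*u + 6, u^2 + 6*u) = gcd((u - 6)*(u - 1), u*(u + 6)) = 1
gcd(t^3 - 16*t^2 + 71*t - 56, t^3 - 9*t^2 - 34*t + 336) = t^2 - 15*t + 56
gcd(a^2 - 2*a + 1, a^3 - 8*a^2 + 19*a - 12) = a - 1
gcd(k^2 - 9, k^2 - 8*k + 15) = k - 3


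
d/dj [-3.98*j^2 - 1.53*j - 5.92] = -7.96*j - 1.53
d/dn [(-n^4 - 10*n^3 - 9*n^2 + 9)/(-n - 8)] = (3*n^4 + 52*n^3 + 249*n^2 + 144*n + 9)/(n^2 + 16*n + 64)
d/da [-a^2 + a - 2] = 1 - 2*a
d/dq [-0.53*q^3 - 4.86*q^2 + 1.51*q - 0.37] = -1.59*q^2 - 9.72*q + 1.51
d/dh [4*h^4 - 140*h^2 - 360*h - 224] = 16*h^3 - 280*h - 360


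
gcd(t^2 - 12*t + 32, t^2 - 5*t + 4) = t - 4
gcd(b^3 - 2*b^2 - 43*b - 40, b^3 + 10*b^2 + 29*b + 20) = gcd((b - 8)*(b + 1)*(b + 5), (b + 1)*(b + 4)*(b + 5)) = b^2 + 6*b + 5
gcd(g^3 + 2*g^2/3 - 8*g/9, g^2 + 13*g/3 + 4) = g + 4/3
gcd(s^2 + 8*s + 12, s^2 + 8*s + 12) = s^2 + 8*s + 12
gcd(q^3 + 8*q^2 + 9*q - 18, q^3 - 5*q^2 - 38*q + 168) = q + 6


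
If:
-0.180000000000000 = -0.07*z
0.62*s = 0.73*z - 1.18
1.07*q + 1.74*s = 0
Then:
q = -1.83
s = 1.12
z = 2.57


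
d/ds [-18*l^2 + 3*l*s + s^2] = 3*l + 2*s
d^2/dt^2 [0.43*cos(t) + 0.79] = -0.43*cos(t)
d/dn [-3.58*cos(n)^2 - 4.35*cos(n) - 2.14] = (7.16*cos(n) + 4.35)*sin(n)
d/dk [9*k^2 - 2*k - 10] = 18*k - 2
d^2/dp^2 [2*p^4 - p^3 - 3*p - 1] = 6*p*(4*p - 1)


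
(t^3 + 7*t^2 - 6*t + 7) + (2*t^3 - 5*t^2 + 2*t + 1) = 3*t^3 + 2*t^2 - 4*t + 8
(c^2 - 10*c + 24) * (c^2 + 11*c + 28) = c^4 + c^3 - 58*c^2 - 16*c + 672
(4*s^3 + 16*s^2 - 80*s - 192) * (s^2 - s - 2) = 4*s^5 + 12*s^4 - 104*s^3 - 144*s^2 + 352*s + 384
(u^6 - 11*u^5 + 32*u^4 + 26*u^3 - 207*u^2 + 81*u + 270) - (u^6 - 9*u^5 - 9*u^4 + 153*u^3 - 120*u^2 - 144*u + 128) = -2*u^5 + 41*u^4 - 127*u^3 - 87*u^2 + 225*u + 142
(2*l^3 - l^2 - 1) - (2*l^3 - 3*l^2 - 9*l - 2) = 2*l^2 + 9*l + 1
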